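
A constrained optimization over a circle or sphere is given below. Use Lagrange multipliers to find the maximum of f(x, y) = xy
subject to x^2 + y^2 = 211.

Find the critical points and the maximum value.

Lagrange conditions: y = 2*lambda*x and x = 2*lambda*y
If x = 0 then y = 0, violating the constraint, so x, y != 0.
Dividing: y/x = x/y => x^2 = y^2 => y = x or y = -x
Constraint: 2x^2 = 211 => x^2 = 211/2 => x = +/-sqrt(211/2)
Critical points: (sqrt(211/2), sqrt(211/2)), (-sqrt(211/2), -sqrt(211/2)), (sqrt(211/2), -sqrt(211/2)), (-sqrt(211/2), sqrt(211/2))
  y = x:  xy = x^2 = 211/2  at (sqrt(211/2), sqrt(211/2)) and (-sqrt(211/2), -sqrt(211/2))
  y = -x: xy = -x^2 = -211/2 at (sqrt(211/2), -sqrt(211/2)) and (-sqrt(211/2), sqrt(211/2))
Maximum xy = 211/2 at (sqrt(211/2), sqrt(211/2)) and (-sqrt(211/2), -sqrt(211/2))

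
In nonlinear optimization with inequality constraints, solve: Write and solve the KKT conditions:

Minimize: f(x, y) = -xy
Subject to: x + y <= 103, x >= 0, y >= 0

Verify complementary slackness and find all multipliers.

Problem: min -xy s.t. x + y <= 103 (multiplier lambda), x >= 0 (mu_x), y >= 0 (mu_y)
KKT stationarity: -y + lambda - mu_x = 0, -x + lambda - mu_y = 0, with lambda, mu_x, mu_y >= 0
Complementary slackness: lambda*(x + y - 103) = 0, mu_x*x = 0, mu_y*y = 0
If lambda = 0: y = -mu_x <= 0 and x = -mu_y <= 0 force x = y = 0 with f = 0; but x = y = 103/2 is feasible with f = -10609/4 < 0, so this is not the minimum. Hence lambda > 0 and x + y = 103.
Try x > 0, y > 0 (so mu_x = mu_y = 0): y = lambda, x = lambda => x = y = lambda
x + y = 103 => 2*lambda = 103 => lambda = 103/2
x* = y* = 103/2 > 0, consistent with mu_x = mu_y = 0.
(Any feasible point with x = 0 or y = 0 has f = 0 > -10609/4, so the minimum is not on those boundaries.)
min(-xy) = -10609/4 (i.e. max xy = 10609/4)
Multipliers: lambda = 103/2, mu_x = 0, mu_y = 0
Complementary slackness: lambda*(x + y - 103) = 103/2*(103/2 + 103/2 - 103) = 0, mu_x*x = 0*103/2 = 0, mu_y*y = 0*103/2 = 0. Satisfied.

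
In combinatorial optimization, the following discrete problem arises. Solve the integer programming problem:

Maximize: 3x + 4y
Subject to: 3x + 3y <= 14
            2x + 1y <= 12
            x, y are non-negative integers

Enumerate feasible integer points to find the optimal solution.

Constraint 1: 3x + 3y <= 14
Constraint 2: 2x + 1y <= 12
Feasible x range (need y >= 0): 0 <= x <= min(14/3, 12/2) => x in {0, ..., 4}.
Enumerate feasible integer points row by row (the coefficient of y is 4 > 0, so for each x the largest feasible y gives the best value):
  x = 0: y <= min((14 - 3*0)/3, (12 - 2*0)/1) => y in {0, ..., 4}; best 3*0 + 4*4 = 16
  x = 1: y <= min((14 - 3*1)/3, (12 - 2*1)/1) => y in {0, ..., 3}; best 3*1 + 4*3 = 15
  x = 2: y <= min((14 - 3*2)/3, (12 - 2*2)/1) => y in {0, ..., 2}; best 3*2 + 4*2 = 14
  x = 3: y <= min((14 - 3*3)/3, (12 - 2*3)/1) => y in {0, ..., 1}; best 3*3 + 4*1 = 13
  x = 4: y <= min((14 - 3*4)/3, (12 - 2*4)/1) => y in {0}; best 3*4 + 4*0 = 12
The maximum 3x + 4y = 16 is achieved at x = 0, y = 4.
Check: 3*0 + 3*4 = 12 <= 14 and 2*0 + 1*4 = 4 <= 12.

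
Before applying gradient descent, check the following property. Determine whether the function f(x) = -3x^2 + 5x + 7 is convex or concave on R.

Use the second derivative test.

f(x) = -3x^2 + 5x + 7
f'(x) = -6x + 5
f''(x) = -6
Since f''(x) = -6 < 0 for all x, f is concave on R.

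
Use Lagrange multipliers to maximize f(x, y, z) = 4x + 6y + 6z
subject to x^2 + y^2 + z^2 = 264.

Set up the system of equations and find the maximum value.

Lagrange conditions: 4 = 2*lambda*x, 6 = 2*lambda*y, 6 = 2*lambda*z
So x:4 = y:6 = z:6, i.e. x = 4t, y = 6t, z = 6t
Constraint: t^2*(4^2 + 6^2 + 6^2) = 264
  t^2 * 88 = 264  =>  t = sqrt(3)
Maximum = 4*4t + 6*6t + 6*6t = 88*sqrt(3) = sqrt(23232)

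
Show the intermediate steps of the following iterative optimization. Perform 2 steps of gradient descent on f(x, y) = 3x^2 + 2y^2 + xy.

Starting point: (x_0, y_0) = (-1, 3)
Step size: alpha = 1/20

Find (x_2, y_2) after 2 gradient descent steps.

f(x,y) = 3x^2 + 2y^2 + xy
grad_x = 6x + 1y, grad_y = 4y + 1x
Step 1: grad = (-3, 11), (-17/20, 49/20)
Step 2: grad = (-53/20, 179/20), (-287/400, 801/400)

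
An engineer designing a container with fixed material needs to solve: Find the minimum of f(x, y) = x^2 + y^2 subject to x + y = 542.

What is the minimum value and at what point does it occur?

Substitute y = 542 - x into f(x,y) = x^2 + y^2:
g(x) = x^2 + (542 - x)^2 = 2x^2 - 1084x + 293764
g'(x) = 4x - 1084 = 0  =>  x = 271
y = 542 - 271 = 271
Minimum value = 271^2 + 271^2 = 146882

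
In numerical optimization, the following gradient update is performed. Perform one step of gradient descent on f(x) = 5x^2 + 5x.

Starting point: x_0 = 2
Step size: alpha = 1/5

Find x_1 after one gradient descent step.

f(x) = 5x^2 + 5x
f'(x) = 10x + 5
f'(2) = 10*2 + (5) = 25
x_1 = x_0 - alpha * f'(x_0) = 2 - 1/5 * 25 = -3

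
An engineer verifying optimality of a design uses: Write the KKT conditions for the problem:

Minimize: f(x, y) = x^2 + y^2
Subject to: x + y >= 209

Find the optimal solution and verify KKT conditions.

KKT conditions for min x^2 + y^2 s.t. x + y >= 209:
Stationarity: 2x = mu, 2y = mu
So x = y = mu/2.
Complementary slackness: mu*(x + y - 209) = 0
Primal feasibility: x + y >= 209; dual feasibility: mu >= 0
If mu = 0 then x = y = 0, but 0 + 0 < 209 is infeasible, so the constraint is active.
Constraint active: x + y = 2*(mu/2) = 209 => mu = 209
x = y = 209/2, f = 43681/2
Verify: stationarity 2*(209/2) = 209 = mu; primal 209/2 + 209/2 = 209 >= 209; dual mu = 209 >= 0; complementary slackness 209*(209 - 209) = 0. All KKT conditions hold.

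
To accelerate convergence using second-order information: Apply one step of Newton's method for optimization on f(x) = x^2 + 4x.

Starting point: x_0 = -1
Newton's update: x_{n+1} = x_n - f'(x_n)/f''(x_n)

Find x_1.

f(x) = x^2 + 4x
f'(x) = 2x + (4), f''(x) = 2
Newton step: x_1 = x_0 - f'(x_0)/f''(x_0)
f'(-1) = 2
x_1 = -1 - 2/2 = -2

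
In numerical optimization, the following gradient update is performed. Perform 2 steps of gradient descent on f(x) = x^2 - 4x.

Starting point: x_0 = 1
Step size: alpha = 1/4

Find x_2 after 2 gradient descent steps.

f(x) = x^2 - 4x, f'(x) = 2x + (-4)
Step 1: f'(1) = -2, x_1 = 1 - 1/4 * -2 = 3/2
Step 2: f'(3/2) = -1, x_2 = 3/2 - 1/4 * -1 = 7/4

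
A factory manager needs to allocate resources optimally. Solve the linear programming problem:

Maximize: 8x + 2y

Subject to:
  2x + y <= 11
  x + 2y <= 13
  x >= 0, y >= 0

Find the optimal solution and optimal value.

Feasible vertices: (0, 0), (0, 13/2), (3, 5), (11/2, 0)
Objective 8x + 2y at each:
  (0, 0): 0
  (0, 13/2): 13
  (3, 5): 34
  (11/2, 0): 44
Maximum is 44 at (11/2, 0).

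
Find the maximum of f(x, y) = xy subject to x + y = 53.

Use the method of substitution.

Substitute y = 53 - x into f(x,y) = xy:
g(x) = x(53 - x) = 53x - x^2
g'(x) = 53 - 2x = 0  =>  x = 53/2
y = 53 - 53/2 = 53/2
Maximum value = (53/2) * (53/2) = 2809/4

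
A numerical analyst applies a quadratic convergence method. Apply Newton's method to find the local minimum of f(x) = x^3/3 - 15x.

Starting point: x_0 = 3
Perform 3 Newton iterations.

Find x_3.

f(x) = x^3/3 - 15x
f'(x) = x^2 - 15, f''(x) = 2x
Newton update: x_{n+1} = x_n - (x_n^2 - 15)/(2*x_n)
Step 1: x_0 = 3, f'=-6, f''=6, x_1 = 4
Step 2: x_1 = 4, f'=1, f''=8, x_2 = 31/8
Step 3: x_2 = 31/8, f'=1/64, f''=31/4, x_3 = 1921/496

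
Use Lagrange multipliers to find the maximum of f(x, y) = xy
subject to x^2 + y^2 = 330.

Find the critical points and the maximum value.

Lagrange conditions: y = 2*lambda*x and x = 2*lambda*y
If x = 0 then y = 0, violating the constraint, so x, y != 0.
Dividing: y/x = x/y => x^2 = y^2 => y = x or y = -x
Constraint: 2x^2 = 330 => x^2 = 165 => x = +/-sqrt(165)
Critical points: (sqrt(165), sqrt(165)), (-sqrt(165), -sqrt(165)), (sqrt(165), -sqrt(165)), (-sqrt(165), sqrt(165))
  y = x:  xy = x^2 = 165  at (sqrt(165), sqrt(165)) and (-sqrt(165), -sqrt(165))
  y = -x: xy = -x^2 = -165 at (sqrt(165), -sqrt(165)) and (-sqrt(165), sqrt(165))
Maximum xy = 165 at (sqrt(165), sqrt(165)) and (-sqrt(165), -sqrt(165))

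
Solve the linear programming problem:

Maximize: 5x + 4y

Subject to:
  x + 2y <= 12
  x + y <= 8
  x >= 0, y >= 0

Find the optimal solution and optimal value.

Feasible vertices: (0, 0), (0, 6), (4, 4), (8, 0)
Objective 5x + 4y at each:
  (0, 0): 0
  (0, 6): 24
  (4, 4): 36
  (8, 0): 40
Maximum is 40 at (8, 0).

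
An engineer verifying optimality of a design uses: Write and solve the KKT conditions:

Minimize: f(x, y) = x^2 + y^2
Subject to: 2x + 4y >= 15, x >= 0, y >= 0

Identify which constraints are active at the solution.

KKT conditions for min x^2 + y^2 s.t. 2x + 4y >= 15, x >= 0, y >= 0:
Stationarity: 2x = mu*2 + mu_x, 2y = mu*4 + mu_y, with mu, mu_x, mu_y >= 0
Complementary slackness: mu*(2x + 4y - 15) = 0, mu_x*x = 0, mu_y*y = 0
(0, 0) is infeasible (2*0 + 4*0 < 15), so if mu = 0 stationarity would force x = mu_x/2 >= 0, y = mu_y/2 >= 0 with mu_x*x = mu_y*y = 0, i.e. x = y = 0: contradiction. Hence mu > 0 and 2x + 4y = 15 is active.
Try x > 0, y > 0 (so mu_x = mu_y = 0): x = 2*mu/2, y = 4*mu/2
Substitute: 2*(2*mu/2) + 4*(4*mu/2) = 15
  mu*20/2 = 15 => mu = 3/2
x* = 3/2 > 0, y* = 3 > 0, consistent with mu_x = mu_y = 0.
f is convex and the constraints are linear, so this KKT point is the global minimum.
f* = 45/4
Active constraints: 2x + 4y >= 15 (holds with equality, mu = 3/2 > 0); x >= 0 and y >= 0 are inactive (mu_x = mu_y = 0).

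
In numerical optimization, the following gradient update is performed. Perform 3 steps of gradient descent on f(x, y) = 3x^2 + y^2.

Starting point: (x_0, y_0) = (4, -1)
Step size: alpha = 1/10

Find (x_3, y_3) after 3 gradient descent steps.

f(x,y) = 3x^2 + y^2
grad_x = 6x + 0y, grad_y = 2y + 0x
Step 1: grad = (24, -2), (8/5, -4/5)
Step 2: grad = (48/5, -8/5), (16/25, -16/25)
Step 3: grad = (96/25, -32/25), (32/125, -64/125)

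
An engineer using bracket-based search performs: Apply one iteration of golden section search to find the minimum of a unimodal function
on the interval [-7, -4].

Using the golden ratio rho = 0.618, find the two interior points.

Golden section search on [-7, -4].
Golden ratio rho = 0.618 (approx).
Interior points:
  x_1 = -7 + (1-0.618)*3 = -5.8540
  x_2 = -7 + 0.618*3 = -5.1460
Compare f(x_1) and f(x_2) to determine which subinterval to keep.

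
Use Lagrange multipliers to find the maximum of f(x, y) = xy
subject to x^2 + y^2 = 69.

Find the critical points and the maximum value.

Lagrange conditions: y = 2*lambda*x and x = 2*lambda*y
If x = 0 then y = 0, violating the constraint, so x, y != 0.
Dividing: y/x = x/y => x^2 = y^2 => y = x or y = -x
Constraint: 2x^2 = 69 => x^2 = 69/2 => x = +/-sqrt(69/2)
Critical points: (sqrt(69/2), sqrt(69/2)), (-sqrt(69/2), -sqrt(69/2)), (sqrt(69/2), -sqrt(69/2)), (-sqrt(69/2), sqrt(69/2))
  y = x:  xy = x^2 = 69/2  at (sqrt(69/2), sqrt(69/2)) and (-sqrt(69/2), -sqrt(69/2))
  y = -x: xy = -x^2 = -69/2 at (sqrt(69/2), -sqrt(69/2)) and (-sqrt(69/2), sqrt(69/2))
Maximum xy = 69/2 at (sqrt(69/2), sqrt(69/2)) and (-sqrt(69/2), -sqrt(69/2))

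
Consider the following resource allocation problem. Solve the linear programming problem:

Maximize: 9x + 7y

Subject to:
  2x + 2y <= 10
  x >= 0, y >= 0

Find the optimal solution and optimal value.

The feasible region has vertices at [(0, 0), (5, 0), (0, 5)].
Checking objective 9x + 7y at each vertex:
  (0, 0): 9*0 + 7*0 = 0
  (5, 0): 9*5 + 7*0 = 45
  (0, 5): 9*0 + 7*5 = 35
Maximum is 45 at (5, 0).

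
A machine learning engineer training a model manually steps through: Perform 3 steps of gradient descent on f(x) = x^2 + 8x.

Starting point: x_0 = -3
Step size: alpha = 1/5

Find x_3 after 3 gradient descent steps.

f(x) = x^2 + 8x, f'(x) = 2x + (8)
Step 1: f'(-3) = 2, x_1 = -3 - 1/5 * 2 = -17/5
Step 2: f'(-17/5) = 6/5, x_2 = -17/5 - 1/5 * 6/5 = -91/25
Step 3: f'(-91/25) = 18/25, x_3 = -91/25 - 1/5 * 18/25 = -473/125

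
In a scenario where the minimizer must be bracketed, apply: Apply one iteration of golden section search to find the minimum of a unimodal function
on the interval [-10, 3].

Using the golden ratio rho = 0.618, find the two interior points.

Golden section search on [-10, 3].
Golden ratio rho = 0.618 (approx).
Interior points:
  x_1 = -10 + (1-0.618)*13 = -5.0340
  x_2 = -10 + 0.618*13 = -1.9660
Compare f(x_1) and f(x_2) to determine which subinterval to keep.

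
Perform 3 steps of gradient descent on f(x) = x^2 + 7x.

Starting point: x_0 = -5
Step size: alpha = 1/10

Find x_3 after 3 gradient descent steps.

f(x) = x^2 + 7x, f'(x) = 2x + (7)
Step 1: f'(-5) = -3, x_1 = -5 - 1/10 * -3 = -47/10
Step 2: f'(-47/10) = -12/5, x_2 = -47/10 - 1/10 * -12/5 = -223/50
Step 3: f'(-223/50) = -48/25, x_3 = -223/50 - 1/10 * -48/25 = -1067/250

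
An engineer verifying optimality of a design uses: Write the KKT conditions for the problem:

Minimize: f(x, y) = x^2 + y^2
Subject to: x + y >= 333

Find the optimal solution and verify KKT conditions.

KKT conditions for min x^2 + y^2 s.t. x + y >= 333:
Stationarity: 2x = mu, 2y = mu
So x = y = mu/2.
Complementary slackness: mu*(x + y - 333) = 0
Primal feasibility: x + y >= 333; dual feasibility: mu >= 0
If mu = 0 then x = y = 0, but 0 + 0 < 333 is infeasible, so the constraint is active.
Constraint active: x + y = 2*(mu/2) = 333 => mu = 333
x = y = 333/2, f = 110889/2
Verify: stationarity 2*(333/2) = 333 = mu; primal 333/2 + 333/2 = 333 >= 333; dual mu = 333 >= 0; complementary slackness 333*(333 - 333) = 0. All KKT conditions hold.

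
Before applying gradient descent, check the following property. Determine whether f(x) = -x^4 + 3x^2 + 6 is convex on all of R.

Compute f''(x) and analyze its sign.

f(x) = -x^4 + 3x^2 + 6
f'(x) = -4x^3 + 6x
f''(x) = -12x^2 + 6
f''(x) = -12x^2 + 6 -> -inf as |x| -> inf
Therefore, f is not globally convex on R.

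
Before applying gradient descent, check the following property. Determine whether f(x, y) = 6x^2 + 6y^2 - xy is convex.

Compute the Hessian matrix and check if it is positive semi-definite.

f(x,y) = 6x^2 + 6y^2 - xy
Hessian H = [[12, -1], [-1, 12]]
trace(H) = 24, det(H) = 143
Eigenvalues: (24 +/- sqrt(4)) / 2 = 13, 11
Since both eigenvalues > 0, f is convex.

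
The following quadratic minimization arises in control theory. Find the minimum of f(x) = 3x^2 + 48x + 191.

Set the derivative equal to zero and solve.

f(x) = 3x^2 + 48x + 191
f'(x) = 6x + (48) = 0
x = -48/6 = -8
f(-8) = -1
Since f''(x) = 6 > 0, this is a minimum.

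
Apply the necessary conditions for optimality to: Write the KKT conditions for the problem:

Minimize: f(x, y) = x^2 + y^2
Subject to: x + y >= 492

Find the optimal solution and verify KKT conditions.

KKT conditions for min x^2 + y^2 s.t. x + y >= 492:
Stationarity: 2x = mu, 2y = mu
So x = y = mu/2.
Complementary slackness: mu*(x + y - 492) = 0
Primal feasibility: x + y >= 492; dual feasibility: mu >= 0
If mu = 0 then x = y = 0, but 0 + 0 < 492 is infeasible, so the constraint is active.
Constraint active: x + y = 2*(mu/2) = 492 => mu = 492
x = y = 246, f = 121032
Verify: stationarity 2*246 = 492 = mu; primal 246 + 246 = 492 >= 492; dual mu = 492 >= 0; complementary slackness 492*(492 - 492) = 0. All KKT conditions hold.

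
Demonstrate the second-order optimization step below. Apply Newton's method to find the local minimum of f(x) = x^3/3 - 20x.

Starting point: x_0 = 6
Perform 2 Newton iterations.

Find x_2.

f(x) = x^3/3 - 20x
f'(x) = x^2 - 20, f''(x) = 2x
Newton update: x_{n+1} = x_n - (x_n^2 - 20)/(2*x_n)
Step 1: x_0 = 6, f'=16, f''=12, x_1 = 14/3
Step 2: x_1 = 14/3, f'=16/9, f''=28/3, x_2 = 94/21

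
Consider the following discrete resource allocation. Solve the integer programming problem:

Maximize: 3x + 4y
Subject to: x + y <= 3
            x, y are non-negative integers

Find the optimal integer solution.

Objective: 3x + 4y, constraint: x + y <= 3
Coefficient of y is 4 > coefficient of x is 3, so allocate the entire budget to y.
Optimal: x = 0, y = 3, value = 12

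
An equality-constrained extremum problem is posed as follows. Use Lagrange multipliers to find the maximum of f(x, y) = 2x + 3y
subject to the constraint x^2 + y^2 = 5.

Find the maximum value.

Set up Lagrange conditions: grad f = lambda * grad g
  2 = 2*lambda*x
  3 = 2*lambda*y
From these: x/y = 2/3, so x = 2t, y = 3t for some t.
Substitute into constraint: (2t)^2 + (3t)^2 = 5
  t^2 * 13 = 5
  t = sqrt(5/13)
Maximum = 2*x + 3*y = (2^2 + 3^2)*t = 13 * sqrt(5/13) = sqrt(65)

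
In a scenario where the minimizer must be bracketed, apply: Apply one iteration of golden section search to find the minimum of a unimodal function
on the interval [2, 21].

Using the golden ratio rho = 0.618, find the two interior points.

Golden section search on [2, 21].
Golden ratio rho = 0.618 (approx).
Interior points:
  x_1 = 2 + (1-0.618)*19 = 9.2580
  x_2 = 2 + 0.618*19 = 13.7420
Compare f(x_1) and f(x_2) to determine which subinterval to keep.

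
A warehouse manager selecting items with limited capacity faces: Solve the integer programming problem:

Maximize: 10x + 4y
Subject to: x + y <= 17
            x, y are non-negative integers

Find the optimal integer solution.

Objective: 10x + 4y, constraint: x + y <= 17
Coefficient of x is 10 >= coefficient of y is 4, so allocate the entire budget to x.
Optimal: x = 17, y = 0, value = 170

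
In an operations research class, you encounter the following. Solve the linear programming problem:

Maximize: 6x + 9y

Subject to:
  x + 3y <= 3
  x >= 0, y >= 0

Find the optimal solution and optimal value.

The feasible region has vertices at [(0, 0), (3, 0), (0, 1)].
Checking objective 6x + 9y at each vertex:
  (0, 0): 6*0 + 9*0 = 0
  (3, 0): 6*3 + 9*0 = 18
  (0, 1): 6*0 + 9*1 = 9
Maximum is 18 at (3, 0).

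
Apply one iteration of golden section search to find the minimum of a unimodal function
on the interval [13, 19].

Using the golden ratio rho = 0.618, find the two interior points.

Golden section search on [13, 19].
Golden ratio rho = 0.618 (approx).
Interior points:
  x_1 = 13 + (1-0.618)*6 = 15.2920
  x_2 = 13 + 0.618*6 = 16.7080
Compare f(x_1) and f(x_2) to determine which subinterval to keep.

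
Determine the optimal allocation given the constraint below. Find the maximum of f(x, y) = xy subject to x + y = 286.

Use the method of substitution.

Substitute y = 286 - x into f(x,y) = xy:
g(x) = x(286 - x) = 286x - x^2
g'(x) = 286 - 2x = 0  =>  x = 143
y = 286 - 143 = 143
Maximum value = 143 * 143 = 20449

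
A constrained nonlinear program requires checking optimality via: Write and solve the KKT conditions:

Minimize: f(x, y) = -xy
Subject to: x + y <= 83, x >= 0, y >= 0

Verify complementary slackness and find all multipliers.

Problem: min -xy s.t. x + y <= 83 (multiplier lambda), x >= 0 (mu_x), y >= 0 (mu_y)
KKT stationarity: -y + lambda - mu_x = 0, -x + lambda - mu_y = 0, with lambda, mu_x, mu_y >= 0
Complementary slackness: lambda*(x + y - 83) = 0, mu_x*x = 0, mu_y*y = 0
If lambda = 0: y = -mu_x <= 0 and x = -mu_y <= 0 force x = y = 0 with f = 0; but x = y = 83/2 is feasible with f = -6889/4 < 0, so this is not the minimum. Hence lambda > 0 and x + y = 83.
Try x > 0, y > 0 (so mu_x = mu_y = 0): y = lambda, x = lambda => x = y = lambda
x + y = 83 => 2*lambda = 83 => lambda = 83/2
x* = y* = 83/2 > 0, consistent with mu_x = mu_y = 0.
(Any feasible point with x = 0 or y = 0 has f = 0 > -6889/4, so the minimum is not on those boundaries.)
min(-xy) = -6889/4 (i.e. max xy = 6889/4)
Multipliers: lambda = 83/2, mu_x = 0, mu_y = 0
Complementary slackness: lambda*(x + y - 83) = 83/2*(83/2 + 83/2 - 83) = 0, mu_x*x = 0*83/2 = 0, mu_y*y = 0*83/2 = 0. Satisfied.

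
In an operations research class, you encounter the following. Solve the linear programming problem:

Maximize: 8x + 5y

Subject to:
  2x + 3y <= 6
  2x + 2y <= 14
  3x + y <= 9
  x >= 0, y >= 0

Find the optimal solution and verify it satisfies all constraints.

Feasible vertices: (0, 0), (0, 2), (3, 0)
Objective 8x + 5y at each vertex:
  (0, 0): 0
  (0, 2): 10
  (3, 0): 24
Maximum is 24 at (3, 0).
Verify constraints at (x, y) = (3, 0):
  2*3 + 3*0 = 6 <= 6 (active)
  2*3 + 2*0 = 6 <= 14
  3*3 + 1*0 = 9 <= 9 (active)
  x = 3 >= 0, y = 0 >= 0. All constraints satisfied.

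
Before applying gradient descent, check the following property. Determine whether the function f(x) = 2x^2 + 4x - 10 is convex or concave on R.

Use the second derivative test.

f(x) = 2x^2 + 4x - 10
f'(x) = 4x + 4
f''(x) = 4
Since f''(x) = 4 > 0 for all x, f is convex on R.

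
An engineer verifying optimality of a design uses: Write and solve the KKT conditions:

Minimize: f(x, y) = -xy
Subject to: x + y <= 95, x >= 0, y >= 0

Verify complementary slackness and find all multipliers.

Problem: min -xy s.t. x + y <= 95 (multiplier lambda), x >= 0 (mu_x), y >= 0 (mu_y)
KKT stationarity: -y + lambda - mu_x = 0, -x + lambda - mu_y = 0, with lambda, mu_x, mu_y >= 0
Complementary slackness: lambda*(x + y - 95) = 0, mu_x*x = 0, mu_y*y = 0
If lambda = 0: y = -mu_x <= 0 and x = -mu_y <= 0 force x = y = 0 with f = 0; but x = y = 95/2 is feasible with f = -9025/4 < 0, so this is not the minimum. Hence lambda > 0 and x + y = 95.
Try x > 0, y > 0 (so mu_x = mu_y = 0): y = lambda, x = lambda => x = y = lambda
x + y = 95 => 2*lambda = 95 => lambda = 95/2
x* = y* = 95/2 > 0, consistent with mu_x = mu_y = 0.
(Any feasible point with x = 0 or y = 0 has f = 0 > -9025/4, so the minimum is not on those boundaries.)
min(-xy) = -9025/4 (i.e. max xy = 9025/4)
Multipliers: lambda = 95/2, mu_x = 0, mu_y = 0
Complementary slackness: lambda*(x + y - 95) = 95/2*(95/2 + 95/2 - 95) = 0, mu_x*x = 0*95/2 = 0, mu_y*y = 0*95/2 = 0. Satisfied.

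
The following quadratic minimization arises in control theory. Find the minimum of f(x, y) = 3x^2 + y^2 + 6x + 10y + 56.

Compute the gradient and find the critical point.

f(x,y) = 3x^2 + y^2 + 6x + 10y + 56
df/dx = 6x + (6) = 0  =>  x = -1
df/dy = 2y + (10) = 0  =>  y = -5
f(-1, -5) = 3*(-1)^2 + 1*(-5)^2 + 6*(-1) + 10*(-5) + 56 = 28
Hessian is diagonal with entries 6, 2 > 0, so this is a minimum.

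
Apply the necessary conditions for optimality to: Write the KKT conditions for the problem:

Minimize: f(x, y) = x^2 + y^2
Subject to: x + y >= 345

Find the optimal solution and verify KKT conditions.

KKT conditions for min x^2 + y^2 s.t. x + y >= 345:
Stationarity: 2x = mu, 2y = mu
So x = y = mu/2.
Complementary slackness: mu*(x + y - 345) = 0
Primal feasibility: x + y >= 345; dual feasibility: mu >= 0
If mu = 0 then x = y = 0, but 0 + 0 < 345 is infeasible, so the constraint is active.
Constraint active: x + y = 2*(mu/2) = 345 => mu = 345
x = y = 345/2, f = 119025/2
Verify: stationarity 2*(345/2) = 345 = mu; primal 345/2 + 345/2 = 345 >= 345; dual mu = 345 >= 0; complementary slackness 345*(345 - 345) = 0. All KKT conditions hold.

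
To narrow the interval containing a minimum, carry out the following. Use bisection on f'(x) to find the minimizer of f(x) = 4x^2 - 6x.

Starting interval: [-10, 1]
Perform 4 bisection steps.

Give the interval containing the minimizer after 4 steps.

Finding critical point of f(x) = 4x^2 - 6x using bisection on f'(x) = 8x + -6.
f'(x) = 0 when x = 3/4.
Starting interval: [-10, 1]
Step 1: mid = -9/2, f'(mid) = -42, new interval = [-9/2, 1]
Step 2: mid = -7/4, f'(mid) = -20, new interval = [-7/4, 1]
Step 3: mid = -3/8, f'(mid) = -9, new interval = [-3/8, 1]
Step 4: mid = 5/16, f'(mid) = -7/2, new interval = [5/16, 1]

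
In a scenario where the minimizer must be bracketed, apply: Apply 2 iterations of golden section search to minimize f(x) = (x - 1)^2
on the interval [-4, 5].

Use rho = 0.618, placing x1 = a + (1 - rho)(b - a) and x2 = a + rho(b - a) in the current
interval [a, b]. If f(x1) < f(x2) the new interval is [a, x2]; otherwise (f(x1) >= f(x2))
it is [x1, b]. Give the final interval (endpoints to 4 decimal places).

Golden section search for min of f(x) = (x - 1)^2 on [-4, 5].
Each step: x1 = a + (1 - rho)(b - a), x2 = a + rho(b - a); if f(x1) < f(x2) keep [a, x2], otherwise keep [x1, b].
Step 1: [-4.0000, 5.0000], x1=-0.5620 (f=2.4398), x2=1.5620 (f=0.3158); f(x1) > f(x2) => keep [-0.5620, 5.0000]
Step 2: [-0.5620, 5.0000], x1=1.5627 (f=0.3166), x2=2.8753 (f=3.5168); f(x1) < f(x2) => keep [-0.5620, 2.8753]
Final interval: [-0.5620, 2.8753]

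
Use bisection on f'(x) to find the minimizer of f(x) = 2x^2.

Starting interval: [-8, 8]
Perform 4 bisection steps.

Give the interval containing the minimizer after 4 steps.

Finding critical point of f(x) = 2x^2 using bisection on f'(x) = 4x + 0.
f'(x) = 0 when x = 0.
Starting interval: [-8, 8]
Step 1: mid = 0, f'(mid) = 0, new interval = [0, 0]
Step 2: mid = 0, f'(mid) = 0, new interval = [0, 0]
Step 3: mid = 0, f'(mid) = 0, new interval = [0, 0]
Step 4: mid = 0, f'(mid) = 0, new interval = [0, 0]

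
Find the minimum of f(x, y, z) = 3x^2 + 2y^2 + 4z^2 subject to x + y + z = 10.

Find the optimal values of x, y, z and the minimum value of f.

Using Lagrange multipliers on f = 3x^2 + 2y^2 + 4z^2 with constraint x + y + z = 10:
Conditions: 2*3*x = lambda, 2*2*y = lambda, 2*4*z = lambda
So x = lambda/6, y = lambda/4, z = lambda/8
Substituting into constraint: lambda * (13/24) = 10
lambda = 240/13
x = 40/13, y = 60/13, z = 30/13
Minimum value = 1200/13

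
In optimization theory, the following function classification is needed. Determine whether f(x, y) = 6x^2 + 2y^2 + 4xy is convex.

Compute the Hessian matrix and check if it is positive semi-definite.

f(x,y) = 6x^2 + 2y^2 + 4xy
Hessian H = [[12, 4], [4, 4]]
trace(H) = 16, det(H) = 32
Eigenvalues: (16 +/- sqrt(128)) / 2 = 13.66, 2.343
Since both eigenvalues > 0, f is convex.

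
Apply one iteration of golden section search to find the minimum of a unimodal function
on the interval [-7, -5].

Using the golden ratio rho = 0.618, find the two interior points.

Golden section search on [-7, -5].
Golden ratio rho = 0.618 (approx).
Interior points:
  x_1 = -7 + (1-0.618)*2 = -6.2360
  x_2 = -7 + 0.618*2 = -5.7640
Compare f(x_1) and f(x_2) to determine which subinterval to keep.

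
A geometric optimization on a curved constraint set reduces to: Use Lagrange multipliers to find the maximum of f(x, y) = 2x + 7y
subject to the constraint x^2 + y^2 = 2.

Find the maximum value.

Set up Lagrange conditions: grad f = lambda * grad g
  2 = 2*lambda*x
  7 = 2*lambda*y
From these: x/y = 2/7, so x = 2t, y = 7t for some t.
Substitute into constraint: (2t)^2 + (7t)^2 = 2
  t^2 * 53 = 2
  t = sqrt(2/53)
Maximum = 2*x + 7*y = (2^2 + 7^2)*t = 53 * sqrt(2/53) = sqrt(106)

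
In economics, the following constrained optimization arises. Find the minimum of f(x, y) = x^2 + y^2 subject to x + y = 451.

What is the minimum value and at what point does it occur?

Substitute y = 451 - x into f(x,y) = x^2 + y^2:
g(x) = x^2 + (451 - x)^2 = 2x^2 - 902x + 203401
g'(x) = 4x - 902 = 0  =>  x = 451/2
y = 451 - 451/2 = 451/2
Minimum value = (451/2)^2 + (451/2)^2 = 203401/2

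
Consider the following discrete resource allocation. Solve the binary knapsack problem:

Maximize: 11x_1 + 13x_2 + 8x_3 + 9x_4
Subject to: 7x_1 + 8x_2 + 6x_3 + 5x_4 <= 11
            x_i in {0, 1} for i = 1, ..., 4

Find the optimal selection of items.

Items: item 1 (v=11, w=7), item 2 (v=13, w=8), item 3 (v=8, w=6), item 4 (v=9, w=5)
Capacity: 11
Checking all 16 subsets (w = total weight, v = total value):
  {}: w = 0, v = 0
  {1}: w = 7, v = 11
  {2}: w = 8, v = 13
  {3}: w = 6, v = 8
  {4}: w = 5, v = 9
  {1, 2}: w = 15 > 11, infeasible
  {1, 3}: w = 13 > 11, infeasible
  {1, 4}: w = 12 > 11, infeasible
  {2, 3}: w = 14 > 11, infeasible
  {2, 4}: w = 13 > 11, infeasible
  {3, 4}: w = 11, v = 17
  {1, 2, 3}: w = 21 > 11, infeasible
  {1, 2, 4}: w = 20 > 11, infeasible
  {1, 3, 4}: w = 18 > 11, infeasible
  {2, 3, 4}: w = 19 > 11, infeasible
  {1, 2, 3, 4}: w = 26 > 11, infeasible
Best feasible subset: items [3, 4]
Total weight: 11 <= 11, total value: 17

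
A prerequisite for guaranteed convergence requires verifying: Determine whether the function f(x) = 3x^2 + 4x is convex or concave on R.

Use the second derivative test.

f(x) = 3x^2 + 4x
f'(x) = 6x + 4
f''(x) = 6
Since f''(x) = 6 > 0 for all x, f is convex on R.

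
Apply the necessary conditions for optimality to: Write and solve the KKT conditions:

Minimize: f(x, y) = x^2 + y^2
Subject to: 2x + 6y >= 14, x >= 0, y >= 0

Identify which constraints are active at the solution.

KKT conditions for min x^2 + y^2 s.t. 2x + 6y >= 14, x >= 0, y >= 0:
Stationarity: 2x = mu*2 + mu_x, 2y = mu*6 + mu_y, with mu, mu_x, mu_y >= 0
Complementary slackness: mu*(2x + 6y - 14) = 0, mu_x*x = 0, mu_y*y = 0
(0, 0) is infeasible (2*0 + 6*0 < 14), so if mu = 0 stationarity would force x = mu_x/2 >= 0, y = mu_y/2 >= 0 with mu_x*x = mu_y*y = 0, i.e. x = y = 0: contradiction. Hence mu > 0 and 2x + 6y = 14 is active.
Try x > 0, y > 0 (so mu_x = mu_y = 0): x = 2*mu/2, y = 6*mu/2
Substitute: 2*(2*mu/2) + 6*(6*mu/2) = 14
  mu*40/2 = 14 => mu = 7/10
x* = 7/10 > 0, y* = 21/10 > 0, consistent with mu_x = mu_y = 0.
f is convex and the constraints are linear, so this KKT point is the global minimum.
f* = 49/10
Active constraints: 2x + 6y >= 14 (holds with equality, mu = 7/10 > 0); x >= 0 and y >= 0 are inactive (mu_x = mu_y = 0).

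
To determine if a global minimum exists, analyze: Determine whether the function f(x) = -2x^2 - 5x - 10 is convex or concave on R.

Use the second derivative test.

f(x) = -2x^2 - 5x - 10
f'(x) = -4x - 5
f''(x) = -4
Since f''(x) = -4 < 0 for all x, f is concave on R.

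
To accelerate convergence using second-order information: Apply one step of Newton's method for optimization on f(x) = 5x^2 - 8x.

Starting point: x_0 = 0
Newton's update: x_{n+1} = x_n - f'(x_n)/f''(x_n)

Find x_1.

f(x) = 5x^2 - 8x
f'(x) = 10x + (-8), f''(x) = 10
Newton step: x_1 = x_0 - f'(x_0)/f''(x_0)
f'(0) = -8
x_1 = 0 - -8/10 = 4/5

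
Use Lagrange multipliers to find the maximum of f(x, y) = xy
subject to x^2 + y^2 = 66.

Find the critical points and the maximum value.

Lagrange conditions: y = 2*lambda*x and x = 2*lambda*y
If x = 0 then y = 0, violating the constraint, so x, y != 0.
Dividing: y/x = x/y => x^2 = y^2 => y = x or y = -x
Constraint: 2x^2 = 66 => x^2 = 33 => x = +/-sqrt(33)
Critical points: (sqrt(33), sqrt(33)), (-sqrt(33), -sqrt(33)), (sqrt(33), -sqrt(33)), (-sqrt(33), sqrt(33))
  y = x:  xy = x^2 = 33  at (sqrt(33), sqrt(33)) and (-sqrt(33), -sqrt(33))
  y = -x: xy = -x^2 = -33 at (sqrt(33), -sqrt(33)) and (-sqrt(33), sqrt(33))
Maximum xy = 33 at (sqrt(33), sqrt(33)) and (-sqrt(33), -sqrt(33))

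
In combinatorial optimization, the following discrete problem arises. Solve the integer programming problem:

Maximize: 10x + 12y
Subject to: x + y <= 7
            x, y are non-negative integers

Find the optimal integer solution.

Objective: 10x + 12y, constraint: x + y <= 7
Coefficient of y is 12 > coefficient of x is 10, so allocate the entire budget to y.
Optimal: x = 0, y = 7, value = 84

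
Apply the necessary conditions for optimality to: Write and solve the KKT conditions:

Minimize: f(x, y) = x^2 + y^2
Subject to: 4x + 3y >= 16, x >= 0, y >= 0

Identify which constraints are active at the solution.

KKT conditions for min x^2 + y^2 s.t. 4x + 3y >= 16, x >= 0, y >= 0:
Stationarity: 2x = mu*4 + mu_x, 2y = mu*3 + mu_y, with mu, mu_x, mu_y >= 0
Complementary slackness: mu*(4x + 3y - 16) = 0, mu_x*x = 0, mu_y*y = 0
(0, 0) is infeasible (4*0 + 3*0 < 16), so if mu = 0 stationarity would force x = mu_x/2 >= 0, y = mu_y/2 >= 0 with mu_x*x = mu_y*y = 0, i.e. x = y = 0: contradiction. Hence mu > 0 and 4x + 3y = 16 is active.
Try x > 0, y > 0 (so mu_x = mu_y = 0): x = 4*mu/2, y = 3*mu/2
Substitute: 4*(4*mu/2) + 3*(3*mu/2) = 16
  mu*25/2 = 16 => mu = 32/25
x* = 64/25 > 0, y* = 48/25 > 0, consistent with mu_x = mu_y = 0.
f is convex and the constraints are linear, so this KKT point is the global minimum.
f* = 256/25
Active constraints: 4x + 3y >= 16 (holds with equality, mu = 32/25 > 0); x >= 0 and y >= 0 are inactive (mu_x = mu_y = 0).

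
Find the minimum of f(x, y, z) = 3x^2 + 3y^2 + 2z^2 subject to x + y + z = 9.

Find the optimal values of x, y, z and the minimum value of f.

Using Lagrange multipliers on f = 3x^2 + 3y^2 + 2z^2 with constraint x + y + z = 9:
Conditions: 2*3*x = lambda, 2*3*y = lambda, 2*2*z = lambda
So x = lambda/6, y = lambda/6, z = lambda/4
Substituting into constraint: lambda * (7/12) = 9
lambda = 108/7
x = 18/7, y = 18/7, z = 27/7
Minimum value = 486/7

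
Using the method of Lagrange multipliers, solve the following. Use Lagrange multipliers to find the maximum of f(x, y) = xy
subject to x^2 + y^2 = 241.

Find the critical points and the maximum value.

Lagrange conditions: y = 2*lambda*x and x = 2*lambda*y
If x = 0 then y = 0, violating the constraint, so x, y != 0.
Dividing: y/x = x/y => x^2 = y^2 => y = x or y = -x
Constraint: 2x^2 = 241 => x^2 = 241/2 => x = +/-sqrt(241/2)
Critical points: (sqrt(241/2), sqrt(241/2)), (-sqrt(241/2), -sqrt(241/2)), (sqrt(241/2), -sqrt(241/2)), (-sqrt(241/2), sqrt(241/2))
  y = x:  xy = x^2 = 241/2  at (sqrt(241/2), sqrt(241/2)) and (-sqrt(241/2), -sqrt(241/2))
  y = -x: xy = -x^2 = -241/2 at (sqrt(241/2), -sqrt(241/2)) and (-sqrt(241/2), sqrt(241/2))
Maximum xy = 241/2 at (sqrt(241/2), sqrt(241/2)) and (-sqrt(241/2), -sqrt(241/2))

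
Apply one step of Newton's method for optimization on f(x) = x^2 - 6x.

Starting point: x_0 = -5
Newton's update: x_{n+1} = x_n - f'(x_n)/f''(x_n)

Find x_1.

f(x) = x^2 - 6x
f'(x) = 2x + (-6), f''(x) = 2
Newton step: x_1 = x_0 - f'(x_0)/f''(x_0)
f'(-5) = -16
x_1 = -5 - -16/2 = 3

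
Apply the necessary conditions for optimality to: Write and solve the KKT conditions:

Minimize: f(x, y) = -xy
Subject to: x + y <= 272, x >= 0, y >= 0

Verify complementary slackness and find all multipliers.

Problem: min -xy s.t. x + y <= 272 (multiplier lambda), x >= 0 (mu_x), y >= 0 (mu_y)
KKT stationarity: -y + lambda - mu_x = 0, -x + lambda - mu_y = 0, with lambda, mu_x, mu_y >= 0
Complementary slackness: lambda*(x + y - 272) = 0, mu_x*x = 0, mu_y*y = 0
If lambda = 0: y = -mu_x <= 0 and x = -mu_y <= 0 force x = y = 0 with f = 0; but x = y = 136 is feasible with f = -18496 < 0, so this is not the minimum. Hence lambda > 0 and x + y = 272.
Try x > 0, y > 0 (so mu_x = mu_y = 0): y = lambda, x = lambda => x = y = lambda
x + y = 272 => 2*lambda = 272 => lambda = 136
x* = y* = 136 > 0, consistent with mu_x = mu_y = 0.
(Any feasible point with x = 0 or y = 0 has f = 0 > -18496, so the minimum is not on those boundaries.)
min(-xy) = -18496 (i.e. max xy = 18496)
Multipliers: lambda = 136, mu_x = 0, mu_y = 0
Complementary slackness: lambda*(x + y - 272) = 136*(136 + 136 - 272) = 0, mu_x*x = 0*136 = 0, mu_y*y = 0*136 = 0. Satisfied.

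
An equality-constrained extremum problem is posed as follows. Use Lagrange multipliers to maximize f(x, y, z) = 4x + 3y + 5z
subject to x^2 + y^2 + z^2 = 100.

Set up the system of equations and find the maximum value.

Lagrange conditions: 4 = 2*lambda*x, 3 = 2*lambda*y, 5 = 2*lambda*z
So x:4 = y:3 = z:5, i.e. x = 4t, y = 3t, z = 5t
Constraint: t^2*(4^2 + 3^2 + 5^2) = 100
  t^2 * 50 = 100  =>  t = sqrt(2)
Maximum = 4*4t + 3*3t + 5*5t = 50*sqrt(2) = sqrt(5000)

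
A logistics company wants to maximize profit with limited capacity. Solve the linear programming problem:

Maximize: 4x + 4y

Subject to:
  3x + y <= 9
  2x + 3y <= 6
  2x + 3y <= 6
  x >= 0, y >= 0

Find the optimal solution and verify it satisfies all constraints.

Feasible vertices: (0, 0), (0, 2), (3, 0)
Objective 4x + 4y at each vertex:
  (0, 0): 0
  (0, 2): 8
  (3, 0): 12
Maximum is 12 at (3, 0).
Verify constraints at (x, y) = (3, 0):
  3*3 + 1*0 = 9 <= 9 (active)
  2*3 + 3*0 = 6 <= 6 (active)
  2*3 + 3*0 = 6 <= 6 (active)
  x = 3 >= 0, y = 0 >= 0. All constraints satisfied.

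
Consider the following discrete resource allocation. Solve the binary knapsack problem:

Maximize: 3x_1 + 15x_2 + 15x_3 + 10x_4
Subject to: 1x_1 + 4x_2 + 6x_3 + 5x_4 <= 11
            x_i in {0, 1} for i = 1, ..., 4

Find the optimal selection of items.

Items: item 1 (v=3, w=1), item 2 (v=15, w=4), item 3 (v=15, w=6), item 4 (v=10, w=5)
Capacity: 11
Checking all 16 subsets (w = total weight, v = total value):
  {}: w = 0, v = 0
  {1}: w = 1, v = 3
  {2}: w = 4, v = 15
  {3}: w = 6, v = 15
  {4}: w = 5, v = 10
  {1, 2}: w = 5, v = 18
  {1, 3}: w = 7, v = 18
  {1, 4}: w = 6, v = 13
  {2, 3}: w = 10, v = 30
  {2, 4}: w = 9, v = 25
  {3, 4}: w = 11, v = 25
  {1, 2, 3}: w = 11, v = 33
  {1, 2, 4}: w = 10, v = 28
  {1, 3, 4}: w = 12 > 11, infeasible
  {2, 3, 4}: w = 15 > 11, infeasible
  {1, 2, 3, 4}: w = 16 > 11, infeasible
Best feasible subset: items [1, 2, 3]
Total weight: 11 <= 11, total value: 33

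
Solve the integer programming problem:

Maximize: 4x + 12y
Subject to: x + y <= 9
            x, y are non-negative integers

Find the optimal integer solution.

Objective: 4x + 12y, constraint: x + y <= 9
Coefficient of y is 12 > coefficient of x is 4, so allocate the entire budget to y.
Optimal: x = 0, y = 9, value = 108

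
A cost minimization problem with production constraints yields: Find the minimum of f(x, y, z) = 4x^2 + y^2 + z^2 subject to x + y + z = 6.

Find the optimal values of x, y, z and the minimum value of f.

Using Lagrange multipliers on f = 4x^2 + y^2 + z^2 with constraint x + y + z = 6:
Conditions: 2*4*x = lambda, 2*1*y = lambda, 2*1*z = lambda
So x = lambda/8, y = lambda/2, z = lambda/2
Substituting into constraint: lambda * (9/8) = 6
lambda = 16/3
x = 2/3, y = 8/3, z = 8/3
Minimum value = 16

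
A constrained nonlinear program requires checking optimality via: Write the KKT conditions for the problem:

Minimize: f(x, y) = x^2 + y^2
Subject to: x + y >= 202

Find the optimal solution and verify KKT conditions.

KKT conditions for min x^2 + y^2 s.t. x + y >= 202:
Stationarity: 2x = mu, 2y = mu
So x = y = mu/2.
Complementary slackness: mu*(x + y - 202) = 0
Primal feasibility: x + y >= 202; dual feasibility: mu >= 0
If mu = 0 then x = y = 0, but 0 + 0 < 202 is infeasible, so the constraint is active.
Constraint active: x + y = 2*(mu/2) = 202 => mu = 202
x = y = 101, f = 20402
Verify: stationarity 2*101 = 202 = mu; primal 101 + 101 = 202 >= 202; dual mu = 202 >= 0; complementary slackness 202*(202 - 202) = 0. All KKT conditions hold.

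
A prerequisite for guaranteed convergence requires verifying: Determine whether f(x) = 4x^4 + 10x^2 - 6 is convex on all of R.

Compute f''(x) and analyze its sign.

f(x) = 4x^4 + 10x^2 - 6
f'(x) = 16x^3 + 20x
f''(x) = 48x^2 + 20
f''(x) = 48x^2 + 20 >= 20 > 0 for all x
Therefore, f is convex on R.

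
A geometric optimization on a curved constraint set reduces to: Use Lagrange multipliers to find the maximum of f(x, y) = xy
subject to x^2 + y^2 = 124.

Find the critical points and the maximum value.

Lagrange conditions: y = 2*lambda*x and x = 2*lambda*y
If x = 0 then y = 0, violating the constraint, so x, y != 0.
Dividing: y/x = x/y => x^2 = y^2 => y = x or y = -x
Constraint: 2x^2 = 124 => x^2 = 62 => x = +/-sqrt(62)
Critical points: (sqrt(62), sqrt(62)), (-sqrt(62), -sqrt(62)), (sqrt(62), -sqrt(62)), (-sqrt(62), sqrt(62))
  y = x:  xy = x^2 = 62  at (sqrt(62), sqrt(62)) and (-sqrt(62), -sqrt(62))
  y = -x: xy = -x^2 = -62 at (sqrt(62), -sqrt(62)) and (-sqrt(62), sqrt(62))
Maximum xy = 62 at (sqrt(62), sqrt(62)) and (-sqrt(62), -sqrt(62))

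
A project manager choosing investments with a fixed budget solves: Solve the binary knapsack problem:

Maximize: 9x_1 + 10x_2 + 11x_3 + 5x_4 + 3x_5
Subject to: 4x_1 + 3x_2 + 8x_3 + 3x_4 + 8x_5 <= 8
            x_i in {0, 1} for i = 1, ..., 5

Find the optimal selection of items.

Items: item 1 (v=9, w=4), item 2 (v=10, w=3), item 3 (v=11, w=8), item 4 (v=5, w=3), item 5 (v=3, w=8)
Capacity: 8
Checking all 32 subsets (w = total weight, v = total value):
  {}: w = 0, v = 0
  {1}: w = 4, v = 9
  {2}: w = 3, v = 10
  {3}: w = 8, v = 11
  {4}: w = 3, v = 5
  {5}: w = 8, v = 3
  {1, 2}: w = 7, v = 19
  {1, 3}: w = 12 > 8, infeasible
  {1, 4}: w = 7, v = 14
  {1, 5}: w = 12 > 8, infeasible
  {2, 3}: w = 11 > 8, infeasible
  {2, 4}: w = 6, v = 15
  {2, 5}: w = 11 > 8, infeasible
  {3, 4}: w = 11 > 8, infeasible
  {3, 5}: w = 16 > 8, infeasible
  {4, 5}: w = 11 > 8, infeasible
  {1, 2, 3}: w = 15 > 8, infeasible
  {1, 2, 4}: w = 10 > 8, infeasible
  {1, 2, 5}: w = 15 > 8, infeasible
  {1, 3, 4}: w = 15 > 8, infeasible
  {1, 3, 5}: w = 20 > 8, infeasible
  {1, 4, 5}: w = 15 > 8, infeasible
  {2, 3, 4}: w = 14 > 8, infeasible
  {2, 3, 5}: w = 19 > 8, infeasible
  {2, 4, 5}: w = 14 > 8, infeasible
  {3, 4, 5}: w = 19 > 8, infeasible
  {1, 2, 3, 4}: w = 18 > 8, infeasible
  {1, 2, 3, 5}: w = 23 > 8, infeasible
  {1, 2, 4, 5}: w = 18 > 8, infeasible
  {1, 3, 4, 5}: w = 23 > 8, infeasible
  {2, 3, 4, 5}: w = 22 > 8, infeasible
  {1, 2, 3, 4, 5}: w = 26 > 8, infeasible
Best feasible subset: items [1, 2]
Total weight: 7 <= 8, total value: 19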